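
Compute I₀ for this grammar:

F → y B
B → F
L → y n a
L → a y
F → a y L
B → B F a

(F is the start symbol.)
First, augment the grammar with F' → F
I₀ = CLOSURE({ [F' → . F] }):
  [F' → . F] has the dot before F: add [F → . y B], [F → . a y L]
No further items can be added.

I₀ = { [F → . a y L], [F → . y B], [F' → . F] }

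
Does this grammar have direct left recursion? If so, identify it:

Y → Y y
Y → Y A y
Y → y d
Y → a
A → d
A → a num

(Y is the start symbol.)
Yes, Y is left-recursive

Y → Y y: LEFT RECURSIVE (starts with Y)
Y → Y A y: LEFT RECURSIVE (starts with Y)
Y → y d: starts with y
Y → a: starts with a
A → d: starts with d
A → a num: starts with a

The grammar has direct left recursion on: Y.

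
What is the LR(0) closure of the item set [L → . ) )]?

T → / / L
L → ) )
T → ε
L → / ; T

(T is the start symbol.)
{ [L → . ) )] }

To compute CLOSURE, for each item [A → α.Bβ] where B is a non-terminal, add [B → .γ] for all productions B → γ; repeat for the newly added items until nothing changes.

Start with: [L → . ) )]
The dot precedes the terminal ')', so nothing is added.

CLOSURE = { [L → . ) )] }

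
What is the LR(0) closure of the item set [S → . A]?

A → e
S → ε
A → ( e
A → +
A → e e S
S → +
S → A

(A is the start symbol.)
{ [A → . ( e], [A → . +], [A → . e e S], [A → . e], [S → . A] }

To compute CLOSURE, for each item [A → α.Bβ] where B is a non-terminal, add [B → .γ] for all productions B → γ; repeat for the newly added items until nothing changes.

Start with: [S → . A]
  [S → . A] has the dot before A: add [A → . e], [A → . ( e], [A → . +], [A → . e e S]
No further items can be added.

CLOSURE = { [A → . ( e], [A → . +], [A → . e e S], [A → . e], [S → . A] }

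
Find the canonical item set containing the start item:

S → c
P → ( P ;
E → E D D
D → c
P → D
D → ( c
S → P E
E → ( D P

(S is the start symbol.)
{ [D → . ( c], [D → . c], [P → . ( P ;], [P → . D], [S → . P E], [S → . c], [S' → . S] }

First, augment the grammar with S' → S
I₀ = CLOSURE({ [S' → . S] }):
  [S' → . S] has the dot before S: add [S → . c], [S → . P E]
  [S → . P E] has the dot before P: add [P → . ( P ;], [P → . D]
  [P → . D] has the dot before D: add [D → . c], [D → . ( c]
No further items can be added.

I₀ = { [D → . ( c], [D → . c], [P → . ( P ;], [P → . D], [S → . P E], [S → . c], [S' → . S] }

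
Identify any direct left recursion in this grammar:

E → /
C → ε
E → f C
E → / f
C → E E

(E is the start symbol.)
No direct left recursion

Direct left recursion occurs when N → N α for some non-terminal N (the right-hand side begins with the left-hand side itself).

E → /: starts with '/'
C → ε: starts with ε
E → f C: starts with f
E → / f: starts with '/'
C → E E: starts with E

No direct left recursion found.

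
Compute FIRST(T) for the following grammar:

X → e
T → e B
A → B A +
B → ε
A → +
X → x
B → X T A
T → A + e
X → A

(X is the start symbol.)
To compute FIRST(T), examine every production with T on the left-hand side, reading each right-hand side left to right until a non-nullable symbol is reached.

FIRST sets of the other non-terminals involved (by the same procedure, iterated to a fixed point):
  FIRST(A) = { '+', 'e', 'x' }

From T → e B:
  - e is a terminal: add 'e' and stop
From T → A + e:
  - A is a non-terminal: add FIRST(A) \ {ε} = { '+', 'e', 'x' }
    A is not nullable, so stop

Collecting: FIRST(T) = { '+', 'e', 'x' }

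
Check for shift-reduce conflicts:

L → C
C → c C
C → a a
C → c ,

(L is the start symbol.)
No shift-reduce conflicts

A shift-reduce conflict occurs when an LR(0) state has both:
  - a complete (reduce) item [A → α .] (dot at the end), and
  - a shift item [B → β . c γ] (dot before a terminal).

Augment with L' → L and build the canonical LR(0) collection (I0 = CLOSURE({[L' → . L]}), then GOTO on every symbol after a dot until no new states appear). It has 8 states:
  I0: { [C → . a a], [C → . c ,], [C → . c C], [L → . C], [L' → . L] }  — shift
  I1: { [L → C .] }  — reduce
  I2: { [L' → L .] }  — accept
  I3: { [C → a . a] }  — shift
  I4: { [C → . a a], [C → . c ,], [C → . c C], [C → c . ,], [C → c . C] }  — shift
  I5: { [C → c , .] }  — reduce
  I6: { [C → c C .] }  — reduce
  I7: { [C → a a .] }  — reduce

No state contains both a complete item and a shift item.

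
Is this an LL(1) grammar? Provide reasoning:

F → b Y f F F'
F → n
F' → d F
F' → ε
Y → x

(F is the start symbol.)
No. Predict set conflict for F': { 'd' }

Relevant sets:
  FOLLOW(F') = { $, 'd' }

For F:
  PREDICT(F → b Y f F F') = { 'b' }
  PREDICT(F → n) = { 'n' }
For F':
  PREDICT(F' → d F) = { 'd' }
  PREDICT(F' → ε) = { $, 'd' }
Y has a single production, so nothing to check there.

Conflict found: Predict set conflict for F': { 'd' }
The grammar is NOT LL(1).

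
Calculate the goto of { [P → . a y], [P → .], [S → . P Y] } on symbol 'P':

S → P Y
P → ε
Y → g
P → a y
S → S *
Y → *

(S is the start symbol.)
{ [S → P . Y], [Y → . *], [Y → . g] }

GOTO(I, 'P') = CLOSURE({ [A → αX.β] : [A → α.Xβ] ∈ I, X = 'P' })

Items with dot before 'P', with the dot advanced:
  [S → . P Y] → [S → P . Y]
Closure of the advanced items:
  [S → P . Y] has the dot before Y: add [Y → . g], [Y → . *]

GOTO = { [S → P . Y], [Y → . *], [Y → . g] }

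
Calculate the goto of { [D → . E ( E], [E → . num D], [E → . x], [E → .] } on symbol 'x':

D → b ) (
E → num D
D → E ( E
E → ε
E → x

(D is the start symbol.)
{ [E → x .] }

GOTO(I, 'x') = CLOSURE({ [A → αX.β] : [A → α.Xβ] ∈ I, X = 'x' })

Items with dot before 'x', with the dot advanced:
  [E → . x] → [E → x .]
Closure adds nothing (no advanced item has the dot before a non-terminal).

GOTO = { [E → x .] }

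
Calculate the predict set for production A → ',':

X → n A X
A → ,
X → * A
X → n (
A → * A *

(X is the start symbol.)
PREDICT(A → ',') = (FIRST(RHS) \ {ε}) ∪ (FOLLOW(A) if ε ∈ FIRST(RHS), i.e. RHS ⇒* ε)
FIRST(',') = { ',' }
ε ∉ FIRST(','), so FOLLOW(A) is not added.
PREDICT(A → ',') = { ',' }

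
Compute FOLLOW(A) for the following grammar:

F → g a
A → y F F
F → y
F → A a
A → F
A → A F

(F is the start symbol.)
To compute FOLLOW(A), find every occurrence of A on a right-hand side N → α A β: add FIRST(β) \ {ε}, and if β is empty or nullable also add FOLLOW(N). Iterate to a fixed point.

In F → A a: A is followed by a, add FIRST(a) \ {ε} = { 'a' }
In A → A F: A is followed by F, add FIRST(F) \ {ε} = { 'g', 'y' }

Taking the union: FOLLOW(A) = { 'a', 'g', 'y' }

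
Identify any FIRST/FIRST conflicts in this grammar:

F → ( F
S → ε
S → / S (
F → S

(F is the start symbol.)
No FIRST/FIRST conflicts.

FIRST sets of the non-terminals at (or reachable through a nullable prefix from) the front of some alternative:
  FIRST(S) = { '/', ε }

Productions for F:
  F → ( F: FIRST = { '(' }
  F → S: FIRST = { '/', ε }
Productions for S:
  S → ε: FIRST = { ε }
  S → / S (: FIRST = { '/' }

All alternatives of each non-terminal have pairwise disjoint FIRST sets.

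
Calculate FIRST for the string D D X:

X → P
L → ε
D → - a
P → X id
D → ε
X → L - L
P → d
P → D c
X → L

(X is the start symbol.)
FIRST sets of the non-terminals involved (from the grammar, by fixed-point iteration):
  FIRST(D) = { '-', ε }
  FIRST(X) = { '-', 'c', 'd', 'id', ε }

To compute FIRST(D D X), process the symbols left to right:
Symbol D is a non-terminal. Add FIRST(D) \ {ε} = { '-' }
D is nullable (ε ∈ FIRST(D)), continue to the next symbol.
Symbol D is a non-terminal. Add FIRST(D) \ {ε} = { '-' }
D is nullable (ε ∈ FIRST(D)), continue to the next symbol.
Symbol X is a non-terminal. Add FIRST(X) \ {ε} = { '-', 'c', 'd', 'id' }
X is nullable (ε ∈ FIRST(X)), continue to the next symbol.
All symbols are nullable, so ε is in the result.
FIRST(D D X) = { '-', 'c', 'd', 'id', ε }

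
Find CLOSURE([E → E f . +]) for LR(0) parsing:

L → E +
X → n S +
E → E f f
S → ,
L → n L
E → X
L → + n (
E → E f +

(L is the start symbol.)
{ [E → E f . +] }

To compute CLOSURE, for each item [A → α.Bβ] where B is a non-terminal, add [B → .γ] for all productions B → γ; repeat for the newly added items until nothing changes.

Start with: [E → E f . +]
The dot precedes the terminal '+', so nothing is added.

CLOSURE = { [E → E f . +] }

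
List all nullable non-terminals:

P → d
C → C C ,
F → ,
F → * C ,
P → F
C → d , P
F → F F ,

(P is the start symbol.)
A non-terminal is nullable if it can derive ε (the empty string): either it has an ε-production, or it has a production whose right-hand side consists entirely of nullable non-terminals.

There are no ε-productions, so no non-terminal can derive ε.
No non-terminals are nullable.

Answer: None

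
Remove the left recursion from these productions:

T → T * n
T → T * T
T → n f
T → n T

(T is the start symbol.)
T → n f T'
T → n T T'
T' → * n T'
T' → * T T'
T' → ε

T is directly left-recursive. The standard transformation for
  A → A α₁ | ... | A α_m | β₁ | ... | β_n
is
  A  → β₁ A' | ... | β_n A'
  A' → α₁ A' | ... | α_m A' | ε

T → n f becomes T → n f T'
T → n T becomes T → n T T'
T → T * n becomes T' → * n T'
T → T * T becomes T' → * T T'
Add T' → ε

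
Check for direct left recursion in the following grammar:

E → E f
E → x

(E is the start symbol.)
E → E f: LEFT RECURSIVE (starts with E)
E → x: starts with x

The grammar has direct left recursion on: E.

Answer: Yes, E is left-recursive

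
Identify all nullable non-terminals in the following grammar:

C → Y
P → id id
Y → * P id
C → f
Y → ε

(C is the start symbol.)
ε-productions: Y → ε
So Y is immediately nullable.
C → Y: every symbol on the right is nullable, so C is nullable too.
No further non-terminal can be added: every production for the remaining non-terminals contains a terminal or a non-nullable non-terminal.
Nullable = { 'C', 'Y' }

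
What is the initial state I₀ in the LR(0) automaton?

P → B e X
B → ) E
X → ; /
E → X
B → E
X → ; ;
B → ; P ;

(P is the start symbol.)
{ [B → . ) E], [B → . ; P ;], [B → . E], [E → . X], [P → . B e X], [P' → . P], [X → . ; /], [X → . ; ;] }

First, augment the grammar with P' → P
I₀ = CLOSURE({ [P' → . P] }):
  [P' → . P] has the dot before P: add [P → . B e X]
  [P → . B e X] has the dot before B: add [B → . ) E], [B → . E], [B → . ; P ;]
  [B → . E] has the dot before E: add [E → . X]
  [E → . X] has the dot before X: add [X → . ; /], [X → . ; ;]
No further items can be added.

I₀ = { [B → . ) E], [B → . ; P ;], [B → . E], [E → . X], [P → . B e X], [P' → . P], [X → . ; /], [X → . ; ;] }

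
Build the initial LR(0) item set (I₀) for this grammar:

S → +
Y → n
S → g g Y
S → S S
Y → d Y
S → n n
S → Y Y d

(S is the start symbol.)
{ [S → . +], [S → . S S], [S → . Y Y d], [S → . g g Y], [S → . n n], [S' → . S], [Y → . d Y], [Y → . n] }

First, augment the grammar with S' → S
I₀ = CLOSURE({ [S' → . S] }):
  [S' → . S] has the dot before S: add [S → . +], [S → . g g Y], [S → . S S], [S → . n n], [S → . Y Y d]
  [S → . Y Y d] has the dot before Y: add [Y → . n], [Y → . d Y]
No further items can be added.

I₀ = { [S → . +], [S → . S S], [S → . Y Y d], [S → . g g Y], [S → . n n], [S' → . S], [Y → . d Y], [Y → . n] }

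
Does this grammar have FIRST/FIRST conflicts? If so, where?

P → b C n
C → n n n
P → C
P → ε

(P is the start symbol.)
A FIRST/FIRST conflict occurs when two productions N → α and N → β for the same non-terminal have FIRST(α) ∩ FIRST(β) ≠ ∅ (with ε ∈ FIRST of a nullable right-hand side, so two nullable alternatives also conflict).

FIRST sets of the non-terminals at (or reachable through a nullable prefix from) the front of some alternative:
  FIRST(C) = { 'n' }

Productions for P:
  P → b C n: FIRST = { 'b' }
  P → C: FIRST = { 'n' }
  P → ε: FIRST = { ε }
C has only one production, so no FIRST/FIRST conflict is possible there.

All alternatives of each non-terminal have pairwise disjoint FIRST sets.

Answer: No FIRST/FIRST conflicts.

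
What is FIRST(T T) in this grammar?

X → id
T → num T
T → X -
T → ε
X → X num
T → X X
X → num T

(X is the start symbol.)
FIRST sets of the non-terminals involved (from the grammar, by fixed-point iteration):
  FIRST(T) = { 'id', 'num', ε }

To compute FIRST(T T), process the symbols left to right:
Symbol T is a non-terminal. Add FIRST(T) \ {ε} = { 'id', 'num' }
T is nullable (ε ∈ FIRST(T)), continue to the next symbol.
Symbol T is a non-terminal. Add FIRST(T) \ {ε} = { 'id', 'num' }
T is nullable (ε ∈ FIRST(T)), continue to the next symbol.
All symbols are nullable, so ε is in the result.
FIRST(T T) = { 'id', 'num', ε }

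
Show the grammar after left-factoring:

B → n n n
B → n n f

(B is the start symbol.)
B → n n B'
B' → n
B' → f

Left-factoring transforms A → αβ₁ | αβ₂ into A → αA' and A' → β₁ | β₂
(α is the longest common prefix among the alternatives). Repeat until
no nonterminal has two alternatives with a common prefix.

Round 1: B has alternatives sharing prefix 'n n'. Introduce B': B → n n B'
  Add: B' → n
  Add: B' → f

No remaining common prefixes — done.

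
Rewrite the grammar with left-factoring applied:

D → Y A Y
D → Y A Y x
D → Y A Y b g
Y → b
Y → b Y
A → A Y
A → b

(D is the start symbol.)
D → Y A Y D'
D' → ε
D' → x
D' → b g
Y → b Y'
Y' → ε
Y' → Y
A → A Y
A → b

Left-factoring transforms A → αβ₁ | αβ₂ into A → αA' and A' → β₁ | β₂
(α is the longest common prefix among the alternatives). Repeat until
no nonterminal has two alternatives with a common prefix.

Round 1: D has alternatives sharing prefix 'Y A Y'. Introduce D': D → Y A Y D'
  Add: D' → ε
  Add: D' → x
  Add: D' → b g

Round 2: Y has alternatives sharing prefix 'b'. Introduce Y': Y → b Y'
  Add: Y' → ε
  Add: Y' → Y

No remaining common prefixes — done.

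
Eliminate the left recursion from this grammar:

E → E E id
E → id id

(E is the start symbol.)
E is directly left-recursive. The standard transformation for
  A → A α₁ | ... | A α_m | β₁ | ... | β_n
is
  A  → β₁ A' | ... | β_n A'
  A' → α₁ A' | ... | α_m A' | ε

E → id id becomes E → id id E'
E → E E id becomes E' → E id E'
Add E' → ε

Resulting grammar:
E → id id E'
E' → E id E'
E' → ε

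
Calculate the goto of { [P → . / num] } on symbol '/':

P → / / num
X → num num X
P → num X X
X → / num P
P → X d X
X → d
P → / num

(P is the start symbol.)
GOTO(I, '/') = CLOSURE({ [A → αX.β] : [A → α.Xβ] ∈ I, X = '/' })

Items with dot before '/', with the dot advanced:
  [P → . / num] → [P → / . num]
Closure adds nothing (no advanced item has the dot before a non-terminal).

GOTO = { [P → / . num] }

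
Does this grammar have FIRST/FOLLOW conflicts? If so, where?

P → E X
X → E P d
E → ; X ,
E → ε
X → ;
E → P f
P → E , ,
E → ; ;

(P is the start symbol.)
Yes. E → ';' X ',' with FOLLOW(E) on { ';' }; E → P f with FOLLOW(E) on { ',', ';' }; E → ';' ';' with FOLLOW(E) on { ';' }

A FIRST/FOLLOW conflict occurs when a non-terminal N has a nullable alternative N → β (β ⇒* ε) and another alternative N → α with FIRST(α) ∩ FOLLOW(N) ≠ ∅: on such a lookahead the parser cannot decide between expanding α and letting N vanish via β.

Nullable non-terminals: E.
FIRST sets used below: FIRST(P) = { ',', ';' }

E: nullable alternative(s) E → ε; FOLLOW(E) = { ',', ';' }
  E → ; X ,: FIRST \ {ε} = { ';' } — overlaps FOLLOW(E) on { ';' }: CONFLICT
  E → ε: FIRST \ {ε} = { } — this is the only nullable alternative, skip
  E → P f: FIRST \ {ε} = { ',', ';' } — overlaps FOLLOW(E) on { ',', ';' }: CONFLICT
  E → ; ;: FIRST \ {ε} = { ';' } — overlaps FOLLOW(E) on { ';' }: CONFLICT

P, X have no nullable alternative, so no FIRST/FOLLOW check is needed there.

So the grammar has 3 FIRST/FOLLOW conflicts (marked CONFLICT above).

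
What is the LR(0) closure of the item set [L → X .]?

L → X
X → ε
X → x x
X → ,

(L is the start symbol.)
{ [L → X .] }

To compute CLOSURE, for each item [A → α.Bβ] where B is a non-terminal, add [B → .γ] for all productions B → γ; repeat for the newly added items until nothing changes.

Start with: [L → X .]
The dot is at the end, so nothing is added.

CLOSURE = { [L → X .] }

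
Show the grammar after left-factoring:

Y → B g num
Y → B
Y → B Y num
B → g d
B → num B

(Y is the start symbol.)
Left-factoring transforms A → αβ₁ | αβ₂ into A → αA' and A' → β₁ | β₂
(α is the longest common prefix among the alternatives). Repeat until
no nonterminal has two alternatives with a common prefix.

Round 1: Y has alternatives sharing prefix 'B'. Introduce Y': Y → B Y'
  Add: Y' → g num
  Add: Y' → ε
  Add: Y' → Y num

No remaining common prefixes — done.

Resulting grammar:
Y → B Y'
Y' → g num
Y' → ε
Y' → Y num
B → g d
B → num B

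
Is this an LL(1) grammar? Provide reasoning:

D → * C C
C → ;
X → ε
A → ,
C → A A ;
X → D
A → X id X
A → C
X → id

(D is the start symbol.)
Relevant sets:
  FIRST(A) = { '*', ',', ';', 'id' }
  FIRST(D) = { '*' }
  FIRST(X) = { '*', 'id', ε }
  FIRST(C) = { '*', ',', ';', 'id' }
  FOLLOW(X) = { '*', ',', ';', 'id' }

For C:
  PREDICT(C → ';') = { ';' }
  PREDICT(C → A A ';') = { '*', ',', ';', 'id' }
For X:
  PREDICT(X → ε) = { '*', ',', ';', 'id' }
  PREDICT(X → D) = { '*' }
  PREDICT(X → id) = { 'id' }
For A:
  PREDICT(A → ',') = { ',' }
  PREDICT(A → X id X) = { '*', 'id' }
  PREDICT(A → C) = { '*', ',', ';', 'id' }
D has a single production, so nothing to check there.

Conflict found: Predict set conflict for C: { ';' }
The grammar is NOT LL(1).

Answer: No. Predict set conflict for C: { ';' }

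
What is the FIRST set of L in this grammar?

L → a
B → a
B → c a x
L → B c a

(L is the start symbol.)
{ 'a', 'c' }

To compute FIRST(L), examine every production with L on the left-hand side, reading each right-hand side left to right until a non-nullable symbol is reached.

FIRST sets of the other non-terminals involved (by the same procedure, iterated to a fixed point):
  FIRST(B) = { 'a', 'c' }

From L → a:
  - a is a terminal: add 'a' and stop
From L → B c a:
  - B is a non-terminal: add FIRST(B) \ {ε} = { 'a', 'c' }
    B is not nullable, so stop

Collecting: FIRST(L) = { 'a', 'c' }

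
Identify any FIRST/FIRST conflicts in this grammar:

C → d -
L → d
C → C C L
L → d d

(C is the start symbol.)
Yes. C → d '-' / C → C C L on { 'd' }; L → d / L → d d on { 'd' }

A FIRST/FIRST conflict occurs when two productions N → α and N → β for the same non-terminal have FIRST(α) ∩ FIRST(β) ≠ ∅ (with ε ∈ FIRST of a nullable right-hand side, so two nullable alternatives also conflict).

FIRST sets of the non-terminals at (or reachable through a nullable prefix from) the front of some alternative:
  FIRST(C) = { 'd' }

Productions for C:
  C → d -: FIRST = { 'd' }
  C → C C L: FIRST = { 'd' }
Productions for L:
  L → d: FIRST = { 'd' }
  L → d d: FIRST = { 'd' }

Conflict for C: C → d - and C → C C L
  Overlap: { 'd' }
Conflict for L: L → d and L → d d
  Overlap: { 'd' }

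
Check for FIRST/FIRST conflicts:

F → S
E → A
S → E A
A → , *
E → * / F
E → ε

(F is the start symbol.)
No FIRST/FIRST conflicts.

FIRST sets of the non-terminals at (or reachable through a nullable prefix from) the front of some alternative:
  FIRST(A) = { ',' }

Productions for E:
  E → A: FIRST = { ',' }
  E → * / F: FIRST = { '*' }
  E → ε: FIRST = { ε }
F, S, A have only one production, so no FIRST/FIRST conflict is possible there.

All alternatives of each non-terminal have pairwise disjoint FIRST sets.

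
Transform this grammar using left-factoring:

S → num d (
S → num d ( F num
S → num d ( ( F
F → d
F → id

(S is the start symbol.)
S → num d ( S'
S' → ε
S' → F num
S' → ( F
F → d
F → id

Left-factoring transforms A → αβ₁ | αβ₂ into A → αA' and A' → β₁ | β₂
(α is the longest common prefix among the alternatives). Repeat until
no nonterminal has two alternatives with a common prefix.

Round 1: S has alternatives sharing prefix 'num d ('. Introduce S': S → num d ( S'
  Add: S' → ε
  Add: S' → F num
  Add: S' → ( F

No remaining common prefixes — done.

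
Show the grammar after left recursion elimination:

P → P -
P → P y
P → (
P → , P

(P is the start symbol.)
P → ( P'
P → , P P'
P' → - P'
P' → y P'
P' → ε

P is directly left-recursive. The standard transformation for
  A → A α₁ | ... | A α_m | β₁ | ... | β_n
is
  A  → β₁ A' | ... | β_n A'
  A' → α₁ A' | ... | α_m A' | ε

P → ( becomes P → ( P'
P → , P becomes P → , P P'
P → P - becomes P' → - P'
P → P y becomes P' → y P'
Add P' → ε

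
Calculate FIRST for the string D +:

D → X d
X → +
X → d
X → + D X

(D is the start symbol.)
FIRST sets of the non-terminals involved (from the grammar, by fixed-point iteration):
  FIRST(D) = { '+', 'd' }

To compute FIRST(D +), process the symbols left to right:
Symbol D is a non-terminal. Add FIRST(D) \ {ε} = { '+', 'd' }
D is not nullable (ε ∉ FIRST(D)), so stop here.
FIRST(D +) = { '+', 'd' }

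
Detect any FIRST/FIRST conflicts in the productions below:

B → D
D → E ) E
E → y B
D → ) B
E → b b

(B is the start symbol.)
FIRST sets of the non-terminals at (or reachable through a nullable prefix from) the front of some alternative:
  FIRST(E) = { 'b', 'y' }

Productions for D:
  D → E ) E: FIRST = { 'b', 'y' }
  D → ) B: FIRST = { ')' }
Productions for E:
  E → y B: FIRST = { 'y' }
  E → b b: FIRST = { 'b' }
B has only one production, so no FIRST/FIRST conflict is possible there.

All alternatives of each non-terminal have pairwise disjoint FIRST sets.

Answer: No FIRST/FIRST conflicts.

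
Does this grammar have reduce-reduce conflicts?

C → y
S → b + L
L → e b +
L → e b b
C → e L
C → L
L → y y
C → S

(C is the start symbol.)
No reduce-reduce conflicts

Augment with C' → C and build the canonical LR(0) collection (I0 = CLOSURE({[C' → . C]}), then GOTO on every symbol after a dot until no new states appear). It has 16 states:
  I0: { [C → . L], [C → . S], [C → . e L], [C → . y], [C' → . C], [L → . e b +], [L → . e b b], [L → . y y], [S → . b + L] }  — shift
  I1: { [C' → C .] }  — accept
  I2: { [C → L .] }  — reduce
  I3: { [C → S .] }  — reduce
  I4: { [S → b . + L] }  — shift
  I5: { [C → e . L], [L → . e b +], [L → . e b b], [L → . y y], [L → e . b +], [L → e . b b] }  — shift
  I6: { [C → y .], [L → y . y] }  — shift, reduce
  I7: { [L → y y .] }  — reduce
  I8: { [C → e L .] }  — reduce
  I9: { [L → e b . +], [L → e b . b] }  — shift
  I10: { [L → e . b +], [L → e . b b] }  — shift
  I11: { [L → y . y] }  — shift
  I12: { [L → e b + .] }  — reduce
  I13: { [L → e b b .] }  — reduce
  I14: { [L → . e b +], [L → . e b b], [L → . y y], [S → b + . L] }  — shift
  I15: { [S → b + L .] }  — reduce

No state contains more than one complete item.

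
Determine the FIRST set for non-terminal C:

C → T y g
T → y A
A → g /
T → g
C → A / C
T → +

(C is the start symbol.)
To compute FIRST(C), examine every production with C on the left-hand side, reading each right-hand side left to right until a non-nullable symbol is reached.

FIRST sets of the other non-terminals involved (by the same procedure, iterated to a fixed point):
  FIRST(T) = { '+', 'g', 'y' }
  FIRST(A) = { 'g' }

From C → T y g:
  - T is a non-terminal: add FIRST(T) \ {ε} = { '+', 'g', 'y' }
    T is not nullable, so stop
From C → A / C:
  - A is a non-terminal: add FIRST(A) \ {ε} = { 'g' }
    A is not nullable, so stop

Collecting: FIRST(C) = { '+', 'g', 'y' }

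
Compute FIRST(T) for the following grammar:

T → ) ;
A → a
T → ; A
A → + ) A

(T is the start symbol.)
To compute FIRST(T), examine every production with T on the left-hand side, reading each right-hand side left to right until a non-nullable symbol is reached.

From T → ) ;:
  - ')' is a terminal: add ')' and stop
From T → ; A:
  - ';' is a terminal: add ';' and stop

Collecting: FIRST(T) = { ')', ';' }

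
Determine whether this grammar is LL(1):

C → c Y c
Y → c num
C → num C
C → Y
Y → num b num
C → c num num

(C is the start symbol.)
No. Predict set conflict for C: { 'c' }

A grammar is LL(1) if for each non-terminal N with multiple productions, the predict sets of those productions are pairwise disjoint, where PREDICT(N → α) = (FIRST(α) \ {ε}) ∪ (FOLLOW(N) if α ⇒* ε).

Relevant sets:
  FIRST(Y) = { 'c', 'num' }

For C:
  PREDICT(C → c Y c) = { 'c' }
  PREDICT(C → num C) = { 'num' }
  PREDICT(C → Y) = { 'c', 'num' }
  PREDICT(C → c num num) = { 'c' }
For Y:
  PREDICT(Y → c num) = { 'c' }
  PREDICT(Y → num b num) = { 'num' }

Conflict found: Predict set conflict for C: { 'c' }
The grammar is NOT LL(1).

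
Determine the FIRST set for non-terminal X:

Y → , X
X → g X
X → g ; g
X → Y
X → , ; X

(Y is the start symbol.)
{ ',', 'g' }

FIRST sets of the other non-terminals involved (by the same procedure, iterated to a fixed point):
  FIRST(Y) = { ',' }

From X → g X:
  - g is a terminal: add 'g' and stop
From X → g ; g:
  - g is a terminal: add 'g' and stop
From X → Y:
  - Y is a non-terminal: add FIRST(Y) \ {ε} = { ',' }
    Y is not nullable, so stop
From X → , ; X:
  - ',' is a terminal: add ',' and stop

Collecting: FIRST(X) = { ',', 'g' }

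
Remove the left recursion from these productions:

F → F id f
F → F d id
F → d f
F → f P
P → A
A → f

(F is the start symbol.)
F is directly left-recursive. The standard transformation for
  A → A α₁ | ... | A α_m | β₁ | ... | β_n
is
  A  → β₁ A' | ... | β_n A'
  A' → α₁ A' | ... | α_m A' | ε

F → d f becomes F → d f F'
F → f P becomes F → f P F'
F → F id f becomes F' → id f F'
F → F d id becomes F' → d id F'
Add F' → ε

Productions for other non-terminals are unchanged:
  P → A
  A → f

Resulting grammar:
F → d f F'
F → f P F'
F' → id f F'
F' → d id F'
F' → ε
P → A
A → f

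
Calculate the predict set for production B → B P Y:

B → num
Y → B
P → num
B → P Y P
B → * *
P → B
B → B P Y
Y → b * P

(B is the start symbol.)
{ '*', 'num' }

PREDICT(B → B P Y) = (FIRST(RHS) \ {ε}) ∪ (FOLLOW(B) if ε ∈ FIRST(RHS), i.e. RHS ⇒* ε)
FIRST(B) = { '*', 'num' }
FIRST(B P Y) = { '*', 'num' }
ε ∉ FIRST(B P Y), so FOLLOW(B) is not added.
PREDICT(B → B P Y) = { '*', 'num' }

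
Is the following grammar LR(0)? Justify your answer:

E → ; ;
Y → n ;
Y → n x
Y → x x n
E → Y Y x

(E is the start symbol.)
Yes, the grammar is LR(0)

A grammar is LR(0) if no state in the canonical LR(0) collection has:
  - both a shift item (dot before a terminal) and a complete item (shift-reduce conflict), or
  - two or more complete items (reduce-reduce conflict; the accept item [E' → E .] counts as a complete item here).

Augment with E' → E and build the canonical LR(0) collection (I0 = CLOSURE({[E' → . E]}), then GOTO on every symbol after a dot until no new states appear). It has 13 states:
  I0: { [E → . ; ;], [E → . Y Y x], [E' → . E], [Y → . n ;], [Y → . n x], [Y → . x x n] }  — shift
  I1: { [E → ; . ;] }  — shift
  I2: { [E' → E .] }  — accept
  I3: { [E → Y . Y x], [Y → . n ;], [Y → . n x], [Y → . x x n] }  — shift
  I4: { [Y → n . ;], [Y → n . x] }  — shift
  I5: { [Y → x . x n] }  — shift
  I6: { [Y → x x . n] }  — shift
  I7: { [Y → x x n .] }  — reduce
  I8: { [Y → n ; .] }  — reduce
  I9: { [Y → n x .] }  — reduce
  I10: { [E → Y Y . x] }  — shift
  I11: { [E → Y Y x .] }  — reduce
  I12: { [E → ; ; .] }  — reduce

Every state is either a pure shift/goto state or contains exactly one complete item and nothing to shift — no conflicts. The grammar is LR(0).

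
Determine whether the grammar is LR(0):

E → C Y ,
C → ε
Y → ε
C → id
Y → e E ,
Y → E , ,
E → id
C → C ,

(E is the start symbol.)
No. Shift-reduce conflict between [C → .] and [C → . id]

A grammar is LR(0) if no state in the canonical LR(0) collection has:
  - both a shift item (dot before a terminal) and a complete item (shift-reduce conflict), or
  - two or more complete items (reduce-reduce conflict; the accept item [E' → E .] counts as a complete item here).

Augment with E' → E and build the canonical LR(0) collection (I0 = CLOSURE({[E' → . E]}), then GOTO on every symbol after a dot until no new states appear). It has 13 states:
  I0: { [C → . C ,], [C → . id], [C → .], [E → . C Y ,], [E → . id], [E' → . E] }  — shift, reduce
  I1: { [C → . C ,], [C → . id], [C → .], [C → C . ,], [E → . C Y ,], [E → . id], [E → C . Y ,], [Y → . E , ,], [Y → . e E ,], [Y → .] }  — shift, 2 reduces
  I2: { [E' → E .] }  — accept
  I3: { [C → id .], [E → id .] }  — 2 reduces
  I4: { [C → C , .] }  — reduce
  I5: { [Y → E . , ,] }  — shift
  I6: { [E → C Y . ,] }  — shift
  I7: { [C → . C ,], [C → . id], [C → .], [E → . C Y ,], [E → . id], [Y → e . E ,] }  — shift, reduce
  I8: { [Y → e E . ,] }  — shift
  I9: { [Y → e E , .] }  — reduce
  I10: { [E → C Y , .] }  — reduce
  I11: { [Y → E , . ,] }  — shift
  I12: { [Y → E , , .] }  — reduce

Conflict in state I0:
  Shift-reduce conflict between [C → .] and [C → . id]
So the grammar is NOT LR(0).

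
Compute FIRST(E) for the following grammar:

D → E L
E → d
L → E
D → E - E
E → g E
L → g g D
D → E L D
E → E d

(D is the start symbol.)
{ 'd', 'g' }

To compute FIRST(E), examine every production with E on the left-hand side, reading each right-hand side left to right until a non-nullable symbol is reached.

From E → d:
  - d is a terminal: add 'd' and stop
From E → g E:
  - g is a terminal: add 'g' and stop
From E → E d:
  - E is the symbol being defined: contributes nothing new
    E is not nullable, so stop

Collecting: FIRST(E) = { 'd', 'g' }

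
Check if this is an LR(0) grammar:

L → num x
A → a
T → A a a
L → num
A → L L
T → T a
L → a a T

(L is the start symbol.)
A grammar is LR(0) if no state in the canonical LR(0) collection has:
  - both a shift item (dot before a terminal) and a complete item (shift-reduce conflict), or
  - two or more complete items (reduce-reduce conflict; the accept item [L' → L .] counts as a complete item here).

Augment with L' → L and build the canonical LR(0) collection (I0 = CLOSURE({[L' → . L]}), then GOTO on every symbol after a dot until no new states appear). It has 14 states:
  I0: { [L → . a a T], [L → . num x], [L → . num], [L' → . L] }  — shift
  I1: { [L' → L .] }  — accept
  I2: { [L → a . a T] }  — shift
  I3: { [L → num . x], [L → num .] }  — shift, reduce
  I4: { [L → num x .] }  — reduce
  I5: { [A → . L L], [A → . a], [L → . a a T], [L → . num x], [L → . num], [L → a a . T], [T → . A a a], [T → . T a] }  — shift
  I6: { [T → A . a a] }  — shift
  I7: { [A → L . L], [L → . a a T], [L → . num x], [L → . num] }  — shift
  I8: { [L → a a T .], [T → T . a] }  — shift, reduce
  I9: { [A → a .], [L → a . a T] }  — shift, reduce
  I10: { [T → T a .] }  — reduce
  I11: { [A → L L .] }  — reduce
  I12: { [T → A a . a] }  — shift
  I13: { [T → A a a .] }  — reduce

Conflict in state I3:
  Shift-reduce conflict between [L → num .] and [L → num . x]
So the grammar is NOT LR(0).

Answer: No. Shift-reduce conflict between [L → num .] and [L → num . x]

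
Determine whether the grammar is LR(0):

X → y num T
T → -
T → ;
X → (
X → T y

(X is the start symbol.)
Yes, the grammar is LR(0)

Augment with X' → X and build the canonical LR(0) collection (I0 = CLOSURE({[X' → . X]}), then GOTO on every symbol after a dot until no new states appear). It has 10 states:
  I0: { [T → . -], [T → . ;], [X → . (], [X → . T y], [X → . y num T], [X' → . X] }  — shift
  I1: { [X → ( .] }  — reduce
  I2: { [T → - .] }  — reduce
  I3: { [T → ; .] }  — reduce
  I4: { [X → T . y] }  — shift
  I5: { [X' → X .] }  — accept
  I6: { [X → y . num T] }  — shift
  I7: { [T → . -], [T → . ;], [X → y num . T] }  — shift
  I8: { [X → y num T .] }  — reduce
  I9: { [X → T y .] }  — reduce

Every state is either a pure shift/goto state or contains exactly one complete item and nothing to shift — no conflicts. The grammar is LR(0).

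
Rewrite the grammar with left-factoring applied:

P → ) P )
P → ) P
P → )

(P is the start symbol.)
Left-factoring transforms A → αβ₁ | αβ₂ into A → αA' and A' → β₁ | β₂
(α is the longest common prefix among the alternatives). Repeat until
no nonterminal has two alternatives with a common prefix.

Round 1: P has alternatives sharing prefix ')'. Introduce P': P → ) P'
  Add: P' → P )
  Add: P' → P
  Add: P' → ε

Round 2: P' has alternatives sharing prefix 'P'. Introduce P'': P' → P P''
  Add: P'' → )
  Add: P'' → ε

No remaining common prefixes — done.

Resulting grammar:
P → ) P'
P' → P P''
P'' → )
P'' → ε
P' → ε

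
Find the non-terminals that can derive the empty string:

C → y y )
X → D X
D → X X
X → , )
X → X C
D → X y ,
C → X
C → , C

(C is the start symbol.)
None

A non-terminal is nullable if it can derive ε (the empty string): either it has an ε-production, or it has a production whose right-hand side consists entirely of nullable non-terminals.

There are no ε-productions, so no non-terminal can derive ε.
No non-terminals are nullable.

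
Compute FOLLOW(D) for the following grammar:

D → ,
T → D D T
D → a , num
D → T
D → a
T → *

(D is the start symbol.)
To compute FOLLOW(D), find every occurrence of D on a right-hand side N → α D β: add FIRST(β) \ {ε}, and if β is empty or nullable also add FOLLOW(N). Iterate to a fixed point.

D is the start symbol, so $ ∈ FOLLOW(D).
In T → D D T: D is followed by D T, add FIRST(D T) \ {ε} = { '*', ',', 'a' }
In T → D D T: D is followed by T, add FIRST(T) \ {ε} = { '*', ',', 'a' }

Taking the union: FOLLOW(D) = { $, '*', ',', 'a' }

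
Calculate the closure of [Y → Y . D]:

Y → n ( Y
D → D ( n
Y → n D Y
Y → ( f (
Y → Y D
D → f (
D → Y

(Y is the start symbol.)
{ [D → . D ( n], [D → . Y], [D → . f (], [Y → . ( f (], [Y → . Y D], [Y → . n ( Y], [Y → . n D Y], [Y → Y . D] }

To compute CLOSURE, for each item [A → α.Bβ] where B is a non-terminal, add [B → .γ] for all productions B → γ; repeat for the newly added items until nothing changes.

Start with: [Y → Y . D]
  [Y → Y . D] has the dot before D: add [D → . D ( n], [D → . f (], [D → . Y]
  [D → . Y] has the dot before Y: add [Y → . n ( Y], [Y → . n D Y], [Y → . ( f (], [Y → . Y D]
No further items can be added.

CLOSURE = { [D → . D ( n], [D → . Y], [D → . f (], [Y → . ( f (], [Y → . Y D], [Y → . n ( Y], [Y → . n D Y], [Y → Y . D] }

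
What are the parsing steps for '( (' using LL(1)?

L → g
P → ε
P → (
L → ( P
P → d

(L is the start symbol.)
LL(1) parsing maintains a stack (initially the start symbol over $) and the input. At each step: if the stack top is a terminal, match it against the current input token; if it is a non-terminal N, replace it with the RHS of M[N, lookahead] (the unique production whose predict set contains the lookahead).

Stack is shown with the top on the left.

Stack  Input  Action
--------------------
L $    ( ( $  output L → ( P
( P $  ( ( $  match '('
P $    ( $    output P → (
( $    ( $    match '('
$      $      accept

The string is accepted.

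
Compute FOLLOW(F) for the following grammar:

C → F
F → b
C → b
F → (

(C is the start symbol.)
{ $ }

To compute FOLLOW(F), find every occurrence of F on a right-hand side N → α F β: add FIRST(β) \ {ε}, and if β is empty or nullable also add FOLLOW(N). Iterate to a fixed point.

In C → F: F is at the end, add FOLLOW(C)

The FOLLOW sets referred to above (computed the same way, to a fixed point):
  FOLLOW(C) = { $ }

Taking the union: FOLLOW(F) = { $ }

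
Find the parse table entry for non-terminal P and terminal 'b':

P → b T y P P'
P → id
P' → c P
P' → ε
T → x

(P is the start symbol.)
P → b T y P P'

To find M[P, 'b'], we find productions for P where 'b' is in the predict set (PREDICT(N → α) = (FIRST(α) \ {ε}) ∪ (FOLLOW(N) if α ⇒* ε)).

P → b T y P P': PREDICT = { 'b' }
  'b' is in predict set, so this production goes in M[P, 'b']
P → id: PREDICT = { 'id' }

M[P, 'b'] = P → b T y P P'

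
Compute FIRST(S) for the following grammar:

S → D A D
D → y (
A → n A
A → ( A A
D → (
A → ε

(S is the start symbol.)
To compute FIRST(S), examine every production with S on the left-hand side, reading each right-hand side left to right until a non-nullable symbol is reached.

FIRST sets of the other non-terminals involved (by the same procedure, iterated to a fixed point):
  FIRST(D) = { '(', 'y' }

From S → D A D:
  - D is a non-terminal: add FIRST(D) \ {ε} = { '(', 'y' }
    D is not nullable, so stop

Collecting: FIRST(S) = { '(', 'y' }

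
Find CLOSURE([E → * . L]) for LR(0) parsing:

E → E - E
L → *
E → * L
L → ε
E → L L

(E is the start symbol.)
{ [E → * . L], [L → . *], [L → .] }

To compute CLOSURE, for each item [A → α.Bβ] where B is a non-terminal, add [B → .γ] for all productions B → γ; repeat for the newly added items until nothing changes.

Start with: [E → * . L]
  [E → * . L] has the dot before L: add [L → . *], [L → .]
No further items can be added.

CLOSURE = { [E → * . L], [L → . *], [L → .] }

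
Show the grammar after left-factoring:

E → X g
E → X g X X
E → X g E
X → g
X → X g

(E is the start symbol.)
E → X g E'
E' → ε
E' → X X
E' → E
X → g
X → X g

Left-factoring transforms A → αβ₁ | αβ₂ into A → αA' and A' → β₁ | β₂
(α is the longest common prefix among the alternatives). Repeat until
no nonterminal has two alternatives with a common prefix.

Round 1: E has alternatives sharing prefix 'X g'. Introduce E': E → X g E'
  Add: E' → ε
  Add: E' → X X
  Add: E' → E

No remaining common prefixes — done.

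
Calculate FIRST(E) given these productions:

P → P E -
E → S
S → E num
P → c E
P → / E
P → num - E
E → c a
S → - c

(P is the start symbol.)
To compute FIRST(E), examine every production with E on the left-hand side, reading each right-hand side left to right until a non-nullable symbol is reached.

FIRST sets of the other non-terminals involved (by the same procedure, iterated to a fixed point):
  FIRST(S) = { '-', 'c' }

From E → S:
  - S is a non-terminal: add FIRST(S) \ {ε} = { '-', 'c' }
    S is not nullable, so stop
From E → c a:
  - c is a terminal: add 'c' and stop

Collecting: FIRST(E) = { '-', 'c' }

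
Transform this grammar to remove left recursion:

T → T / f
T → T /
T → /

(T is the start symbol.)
T is directly left-recursive. The standard transformation for
  A → A α₁ | ... | A α_m | β₁ | ... | β_n
is
  A  → β₁ A' | ... | β_n A'
  A' → α₁ A' | ... | α_m A' | ε

T → / becomes T → / T'
T → T / f becomes T' → / f T'
T → T / becomes T' → / T'
Add T' → ε

Resulting grammar:
T → / T'
T' → / f T'
T' → / T'
T' → ε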